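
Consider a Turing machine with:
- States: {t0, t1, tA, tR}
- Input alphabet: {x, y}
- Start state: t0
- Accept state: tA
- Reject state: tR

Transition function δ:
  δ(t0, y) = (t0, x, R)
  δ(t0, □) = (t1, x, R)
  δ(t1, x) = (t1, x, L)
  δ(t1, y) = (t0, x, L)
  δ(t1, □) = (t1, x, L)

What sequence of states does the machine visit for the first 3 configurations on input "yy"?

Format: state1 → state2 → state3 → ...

Execution trace:
Initial: [t0]yy
Step 1: δ(t0, y) = (t0, x, R) → x[t0]y
Step 2: δ(t0, y) = (t0, x, R) → xx[t0]□

State sequence: t0 → t0 → t0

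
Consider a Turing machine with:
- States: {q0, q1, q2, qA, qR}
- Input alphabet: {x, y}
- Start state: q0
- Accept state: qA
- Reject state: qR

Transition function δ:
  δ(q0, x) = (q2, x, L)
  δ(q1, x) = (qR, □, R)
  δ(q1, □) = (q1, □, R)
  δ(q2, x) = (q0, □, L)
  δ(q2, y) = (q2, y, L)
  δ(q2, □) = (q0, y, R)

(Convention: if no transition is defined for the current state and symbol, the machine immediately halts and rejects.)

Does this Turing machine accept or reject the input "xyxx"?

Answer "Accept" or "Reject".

Execution trace:
Initial: [q0]xyxx
Step 1: δ(q0, x) = (q2, x, L) → [q2]□xyxx
Step 2: δ(q2, □) = (q0, y, R) → y[q0]xyxx
Step 3: δ(q0, x) = (q2, x, L) → [q2]yxyxx
Step 4: δ(q2, y) = (q2, y, L) → [q2]□yxyxx
Step 5: δ(q2, □) = (q0, y, R) → y[q0]yxyxx

No transition is defined for δ(q0, y). By convention the machine halts and rejects.

Answer: Reject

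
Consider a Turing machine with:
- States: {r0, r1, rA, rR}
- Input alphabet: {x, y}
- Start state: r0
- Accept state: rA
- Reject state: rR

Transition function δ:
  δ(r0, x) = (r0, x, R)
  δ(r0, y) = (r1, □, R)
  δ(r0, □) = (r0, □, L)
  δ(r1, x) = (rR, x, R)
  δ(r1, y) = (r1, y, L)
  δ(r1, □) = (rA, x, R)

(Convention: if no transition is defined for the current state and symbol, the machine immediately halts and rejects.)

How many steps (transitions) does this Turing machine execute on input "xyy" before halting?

Execution trace:
Initial: [r0]xyy
Step 1: δ(r0, x) = (r0, x, R) → x[r0]yy
Step 2: δ(r0, y) = (r1, □, R) → x□[r1]y
Step 3: δ(r1, y) = (r1, y, L) → x[r1]□y
Step 4: δ(r1, □) = (rA, x, R) → xx[rA]y

The machine reaches the accept state rA and halts.

The machine executed 4 steps before halting.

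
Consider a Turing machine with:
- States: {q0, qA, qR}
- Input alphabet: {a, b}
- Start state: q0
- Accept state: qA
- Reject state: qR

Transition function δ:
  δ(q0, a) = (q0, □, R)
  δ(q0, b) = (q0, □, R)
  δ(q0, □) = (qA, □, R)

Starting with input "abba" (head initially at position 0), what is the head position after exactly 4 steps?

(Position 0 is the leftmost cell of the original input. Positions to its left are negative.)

Execution trace (head position shown):
Step 0: [q0]abba  (head at position 0)
Step 1: move right → □[q0]bba  (head at position 1)
Step 2: move right → □□[q0]ba  (head at position 2)
Step 3: move right → □□□[q0]a  (head at position 3)
Step 4: move right → □□□□[q0]□  (head at position 4)

After 4 steps, the head is at position 4.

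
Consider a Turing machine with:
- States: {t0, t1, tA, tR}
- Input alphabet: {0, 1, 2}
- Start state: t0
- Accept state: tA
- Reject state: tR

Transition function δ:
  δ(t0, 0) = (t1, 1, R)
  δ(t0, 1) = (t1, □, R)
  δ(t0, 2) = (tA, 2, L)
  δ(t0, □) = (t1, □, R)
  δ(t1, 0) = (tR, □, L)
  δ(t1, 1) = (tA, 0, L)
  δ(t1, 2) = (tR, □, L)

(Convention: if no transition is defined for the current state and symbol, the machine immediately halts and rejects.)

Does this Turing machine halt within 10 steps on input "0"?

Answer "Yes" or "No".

Execution trace:
Initial: [t0]0
Step 1: δ(t0, 0) = (t1, 1, R) → 1[t1]□

No transition is defined for δ(t1, □). By convention the machine halts and rejects.
The machine halted after 1 step (within the 10-step bound).

Answer: Yes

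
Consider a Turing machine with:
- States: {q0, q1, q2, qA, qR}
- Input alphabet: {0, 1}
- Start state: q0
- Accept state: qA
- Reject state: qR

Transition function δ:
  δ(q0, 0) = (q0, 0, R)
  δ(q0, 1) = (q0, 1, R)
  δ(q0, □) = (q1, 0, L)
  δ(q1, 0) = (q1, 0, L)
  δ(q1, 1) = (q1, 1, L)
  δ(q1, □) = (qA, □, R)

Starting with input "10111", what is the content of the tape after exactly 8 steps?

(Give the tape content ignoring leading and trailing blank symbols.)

Execution trace:
Initial: [q0]10111
Step 1: δ(q0, 1) = (q0, 1, R) → 1[q0]0111
Step 2: δ(q0, 0) = (q0, 0, R) → 10[q0]111
Step 3: δ(q0, 1) = (q0, 1, R) → 101[q0]11
Step 4: δ(q0, 1) = (q0, 1, R) → 1011[q0]1
Step 5: δ(q0, 1) = (q0, 1, R) → 10111[q0]□
Step 6: δ(q0, □) = (q1, 0, L) → 1011[q1]10
Step 7: δ(q1, 1) = (q1, 1, L) → 101[q1]110
Step 8: δ(q1, 1) = (q1, 1, L) → 10[q1]1110

After 8 steps, the tape (ignoring leading/trailing blanks) is: 101110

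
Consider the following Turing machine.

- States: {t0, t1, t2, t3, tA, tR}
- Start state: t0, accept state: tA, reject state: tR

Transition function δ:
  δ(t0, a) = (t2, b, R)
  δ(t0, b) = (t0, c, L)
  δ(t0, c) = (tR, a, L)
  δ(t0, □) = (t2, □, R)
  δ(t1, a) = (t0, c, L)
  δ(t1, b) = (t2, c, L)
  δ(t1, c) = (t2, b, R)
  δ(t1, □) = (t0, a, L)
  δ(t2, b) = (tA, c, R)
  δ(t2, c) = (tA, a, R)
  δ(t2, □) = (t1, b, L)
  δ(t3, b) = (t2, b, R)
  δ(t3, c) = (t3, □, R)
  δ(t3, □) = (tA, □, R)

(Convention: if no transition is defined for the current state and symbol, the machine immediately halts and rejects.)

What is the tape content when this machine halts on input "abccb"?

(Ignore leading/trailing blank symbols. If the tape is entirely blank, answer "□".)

Execution trace:
Initial: [t0]abccb
Step 1: δ(t0, a) = (t2, b, R) → b[t2]bccb
Step 2: δ(t2, b) = (tA, c, R) → bc[tA]ccb

The machine reaches the accept state tA and halts.

Final tape (ignoring leading/trailing blanks): bcccb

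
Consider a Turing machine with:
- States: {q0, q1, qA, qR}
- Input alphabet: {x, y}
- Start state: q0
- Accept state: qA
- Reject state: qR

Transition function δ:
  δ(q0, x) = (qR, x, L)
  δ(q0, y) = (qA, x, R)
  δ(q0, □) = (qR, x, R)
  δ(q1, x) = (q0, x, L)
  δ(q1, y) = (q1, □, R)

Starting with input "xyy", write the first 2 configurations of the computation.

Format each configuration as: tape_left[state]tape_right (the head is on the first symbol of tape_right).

Transitions applied:
Step 1: δ(q0, x) = (qR, x, L)

The first 2 configurations are:
[q0]xyy ⊢ [qR]□xyy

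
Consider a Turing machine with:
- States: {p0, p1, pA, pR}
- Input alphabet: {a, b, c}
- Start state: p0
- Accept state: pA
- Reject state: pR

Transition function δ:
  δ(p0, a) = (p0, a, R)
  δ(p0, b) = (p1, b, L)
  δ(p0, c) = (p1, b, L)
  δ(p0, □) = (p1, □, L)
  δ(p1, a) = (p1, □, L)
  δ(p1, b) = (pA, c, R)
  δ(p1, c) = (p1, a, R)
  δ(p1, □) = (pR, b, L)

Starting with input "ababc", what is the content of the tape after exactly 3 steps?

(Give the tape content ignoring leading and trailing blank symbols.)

Execution trace:
Initial: [p0]ababc
Step 1: δ(p0, a) = (p0, a, R) → a[p0]babc
Step 2: δ(p0, b) = (p1, b, L) → [p1]ababc
Step 3: δ(p1, a) = (p1, □, L) → [p1]□□babc

After 3 steps, the tape (ignoring leading/trailing blanks) is: babc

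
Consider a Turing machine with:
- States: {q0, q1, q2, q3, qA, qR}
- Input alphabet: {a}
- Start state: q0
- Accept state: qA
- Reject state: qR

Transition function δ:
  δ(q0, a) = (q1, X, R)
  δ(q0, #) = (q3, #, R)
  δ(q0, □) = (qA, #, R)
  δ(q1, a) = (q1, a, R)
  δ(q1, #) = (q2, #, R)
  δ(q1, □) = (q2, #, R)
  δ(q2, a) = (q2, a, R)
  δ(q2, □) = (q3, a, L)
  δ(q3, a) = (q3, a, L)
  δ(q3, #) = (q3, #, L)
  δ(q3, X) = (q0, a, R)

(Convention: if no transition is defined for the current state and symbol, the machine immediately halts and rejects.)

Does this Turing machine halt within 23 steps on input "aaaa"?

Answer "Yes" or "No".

Execution trace:
Initial: [q0]aaaa
Step 1: δ(q0, a) = (q1, X, R) → X[q1]aaa
Step 2: δ(q1, a) = (q1, a, R) → Xa[q1]aa
Step 3: δ(q1, a) = (q1, a, R) → Xaa[q1]a
Step 4: δ(q1, a) = (q1, a, R) → Xaaa[q1]□
Step 5: δ(q1, □) = (q2, #, R) → Xaaa#[q2]□
Step 6: δ(q2, □) = (q3, a, L) → Xaaa[q3]#a
Step 7: δ(q3, #) = (q3, #, L) → Xaa[q3]a#a
Step 8: δ(q3, a) = (q3, a, L) → Xa[q3]aa#a
Step 9: δ(q3, a) = (q3, a, L) → X[q3]aaa#a
Step 10: δ(q3, a) = (q3, a, L) → [q3]Xaaa#a
Step 11: δ(q3, X) = (q0, a, R) → a[q0]aaa#a
Step 12: δ(q0, a) = (q1, X, R) → aX[q1]aa#a
Step 13: δ(q1, a) = (q1, a, R) → aXa[q1]a#a
Step 14: δ(q1, a) = (q1, a, R) → aXaa[q1]#a
Step 15: δ(q1, #) = (q2, #, R) → aXaa#[q2]a
Step 16: δ(q2, a) = (q2, a, R) → aXaa#a[q2]□
Step 17: δ(q2, □) = (q3, a, L) → aXaa#[q3]aa
Step 18: δ(q3, a) = (q3, a, L) → aXaa[q3]#aa
Step 19: δ(q3, #) = (q3, #, L) → aXa[q3]a#aa
Step 20: δ(q3, a) = (q3, a, L) → aX[q3]aa#aa
Step 21: δ(q3, a) = (q3, a, L) → a[q3]Xaa#aa
Step 22: δ(q3, X) = (q0, a, R) → aa[q0]aa#aa
Step 23: δ(q0, a) = (q1, X, R) → aaX[q1]a#aa

The machine has not reached a halting state after 23 steps.
The machine did not halt within the 23-step bound.

Answer: No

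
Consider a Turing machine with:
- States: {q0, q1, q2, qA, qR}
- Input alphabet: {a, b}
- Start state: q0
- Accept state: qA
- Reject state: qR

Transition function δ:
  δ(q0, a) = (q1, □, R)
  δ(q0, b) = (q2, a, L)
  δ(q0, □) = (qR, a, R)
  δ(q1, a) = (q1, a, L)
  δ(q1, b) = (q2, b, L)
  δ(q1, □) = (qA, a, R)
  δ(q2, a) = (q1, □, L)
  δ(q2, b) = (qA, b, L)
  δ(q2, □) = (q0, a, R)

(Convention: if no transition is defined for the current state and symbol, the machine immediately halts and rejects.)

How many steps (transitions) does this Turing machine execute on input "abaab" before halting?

Execution trace:
Initial: [q0]abaab
Step 1: δ(q0, a) = (q1, □, R) → □[q1]baab
Step 2: δ(q1, b) = (q2, b, L) → [q2]□baab
Step 3: δ(q2, □) = (q0, a, R) → a[q0]baab
Step 4: δ(q0, b) = (q2, a, L) → [q2]aaaab
Step 5: δ(q2, a) = (q1, □, L) → [q1]□□aaab
Step 6: δ(q1, □) = (qA, a, R) → a[qA]□aaab

The machine reaches the accept state qA and halts.

The machine executed 6 steps before halting.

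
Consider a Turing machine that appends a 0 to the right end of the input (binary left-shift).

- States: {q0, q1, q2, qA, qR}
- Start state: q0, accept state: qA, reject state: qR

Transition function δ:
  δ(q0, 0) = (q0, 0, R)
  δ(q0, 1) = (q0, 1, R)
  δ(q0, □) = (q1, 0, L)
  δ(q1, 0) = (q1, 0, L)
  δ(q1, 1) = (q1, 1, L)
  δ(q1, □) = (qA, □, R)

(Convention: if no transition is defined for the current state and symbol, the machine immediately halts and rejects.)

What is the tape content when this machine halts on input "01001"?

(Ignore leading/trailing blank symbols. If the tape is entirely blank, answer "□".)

Execution trace:
Initial: [q0]01001
Step 1: δ(q0, 0) = (q0, 0, R) → 0[q0]1001
Step 2: δ(q0, 1) = (q0, 1, R) → 01[q0]001
Step 3: δ(q0, 0) = (q0, 0, R) → 010[q0]01
Step 4: δ(q0, 0) = (q0, 0, R) → 0100[q0]1
Step 5: δ(q0, 1) = (q0, 1, R) → 01001[q0]□
Step 6: δ(q0, □) = (q1, 0, L) → 0100[q1]10
Step 7: δ(q1, 1) = (q1, 1, L) → 010[q1]010
Step 8: δ(q1, 0) = (q1, 0, L) → 01[q1]0010
Step 9: δ(q1, 0) = (q1, 0, L) → 0[q1]10010
Step 10: δ(q1, 1) = (q1, 1, L) → [q1]010010
Step 11: δ(q1, 0) = (q1, 0, L) → [q1]□010010
Step 12: δ(q1, □) = (qA, □, R) → □[qA]010010

The machine reaches the accept state qA and halts.

Final tape (ignoring leading/trailing blanks): 010010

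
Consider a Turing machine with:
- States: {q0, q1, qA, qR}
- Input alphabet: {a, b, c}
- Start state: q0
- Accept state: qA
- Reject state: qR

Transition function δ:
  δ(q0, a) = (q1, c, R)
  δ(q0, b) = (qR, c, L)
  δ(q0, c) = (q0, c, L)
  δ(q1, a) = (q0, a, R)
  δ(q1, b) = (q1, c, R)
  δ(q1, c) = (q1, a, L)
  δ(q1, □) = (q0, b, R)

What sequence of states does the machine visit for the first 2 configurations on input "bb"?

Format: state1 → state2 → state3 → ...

Execution trace:
Initial: [q0]bb
Step 1: δ(q0, b) = (qR, c, L) → [qR]□cb

The machine reaches the reject state qR and halts.

State sequence: q0 → qR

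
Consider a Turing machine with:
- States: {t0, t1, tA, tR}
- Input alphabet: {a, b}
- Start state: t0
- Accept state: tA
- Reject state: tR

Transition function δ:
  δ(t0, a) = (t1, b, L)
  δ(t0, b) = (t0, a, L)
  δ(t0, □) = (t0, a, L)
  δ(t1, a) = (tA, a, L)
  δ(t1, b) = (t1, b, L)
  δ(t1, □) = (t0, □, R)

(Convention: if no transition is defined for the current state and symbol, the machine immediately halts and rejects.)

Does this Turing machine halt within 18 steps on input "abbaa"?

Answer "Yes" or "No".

Execution trace:
Initial: [t0]abbaa
Step 1: δ(t0, a) = (t1, b, L) → [t1]□bbbaa
Step 2: δ(t1, □) = (t0, □, R) → □[t0]bbbaa
Step 3: δ(t0, b) = (t0, a, L) → [t0]□abbaa
Step 4: δ(t0, □) = (t0, a, L) → [t0]□aabbaa
Step 5: δ(t0, □) = (t0, a, L) → [t0]□aaabbaa
Step 6: δ(t0, □) = (t0, a, L) → [t0]□aaaabbaa
Step 7: δ(t0, □) = (t0, a, L) → [t0]□aaaaabbaa
Step 8: δ(t0, □) = (t0, a, L) → [t0]□aaaaaabbaa
Step 9: δ(t0, □) = (t0, a, L) → [t0]□aaaaaaabbaa
Step 10: δ(t0, □) = (t0, a, L) → [t0]□aaaaaaaabbaa
Step 11: δ(t0, □) = (t0, a, L) → [t0]□aaaaaaaaabbaa
Step 12: δ(t0, □) = (t0, a, L) → [t0]□aaaaaaaaaabbaa
Step 13: δ(t0, □) = (t0, a, L) → [t0]□aaaaaaaaaaabbaa
Step 14: δ(t0, □) = (t0, a, L) → [t0]□aaaaaaaaaaaabbaa
Step 15: δ(t0, □) = (t0, a, L) → [t0]□aaaaaaaaaaaaabbaa
Step 16: δ(t0, □) = (t0, a, L) → [t0]□aaaaaaaaaaaaaabbaa
Step 17: δ(t0, □) = (t0, a, L) → [t0]□aaaaaaaaaaaaaaabbaa
Step 18: δ(t0, □) = (t0, a, L) → [t0]□aaaaaaaaaaaaaaaabbaa

The machine has not reached a halting state after 18 steps.
The machine did not halt within the 18-step bound.

Answer: No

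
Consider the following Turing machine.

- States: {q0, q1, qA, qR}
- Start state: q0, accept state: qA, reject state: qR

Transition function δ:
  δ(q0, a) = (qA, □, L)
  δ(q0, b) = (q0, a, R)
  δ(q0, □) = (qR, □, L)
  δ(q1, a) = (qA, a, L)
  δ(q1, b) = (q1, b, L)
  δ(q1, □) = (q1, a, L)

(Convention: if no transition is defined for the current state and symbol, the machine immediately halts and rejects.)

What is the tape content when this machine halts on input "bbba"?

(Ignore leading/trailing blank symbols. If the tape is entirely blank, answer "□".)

Execution trace:
Initial: [q0]bbba
Step 1: δ(q0, b) = (q0, a, R) → a[q0]bba
Step 2: δ(q0, b) = (q0, a, R) → aa[q0]ba
Step 3: δ(q0, b) = (q0, a, R) → aaa[q0]a
Step 4: δ(q0, a) = (qA, □, L) → aa[qA]a□

The machine reaches the accept state qA and halts.

Final tape (ignoring leading/trailing blanks): aaa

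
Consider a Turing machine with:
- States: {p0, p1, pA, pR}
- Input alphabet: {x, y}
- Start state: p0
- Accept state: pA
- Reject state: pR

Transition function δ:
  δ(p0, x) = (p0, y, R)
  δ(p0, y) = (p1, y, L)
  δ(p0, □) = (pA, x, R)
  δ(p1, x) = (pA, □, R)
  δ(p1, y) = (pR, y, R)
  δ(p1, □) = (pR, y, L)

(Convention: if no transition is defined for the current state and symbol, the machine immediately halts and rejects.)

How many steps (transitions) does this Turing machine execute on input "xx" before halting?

Execution trace:
Initial: [p0]xx
Step 1: δ(p0, x) = (p0, y, R) → y[p0]x
Step 2: δ(p0, x) = (p0, y, R) → yy[p0]□
Step 3: δ(p0, □) = (pA, x, R) → yyx[pA]□

The machine reaches the accept state pA and halts.

The machine executed 3 steps before halting.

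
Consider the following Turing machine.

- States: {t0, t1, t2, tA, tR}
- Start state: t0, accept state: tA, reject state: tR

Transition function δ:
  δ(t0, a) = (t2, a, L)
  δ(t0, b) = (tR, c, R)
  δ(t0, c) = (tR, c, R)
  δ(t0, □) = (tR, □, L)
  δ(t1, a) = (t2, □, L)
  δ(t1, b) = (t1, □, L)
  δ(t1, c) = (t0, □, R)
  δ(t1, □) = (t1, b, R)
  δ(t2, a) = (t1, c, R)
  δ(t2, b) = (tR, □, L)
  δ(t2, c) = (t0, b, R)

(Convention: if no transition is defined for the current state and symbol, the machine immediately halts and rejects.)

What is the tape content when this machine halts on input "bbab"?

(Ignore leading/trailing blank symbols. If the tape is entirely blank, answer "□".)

Execution trace:
Initial: [t0]bbab
Step 1: δ(t0, b) = (tR, c, R) → c[tR]bab

The machine reaches the reject state tR and halts.

Final tape (ignoring leading/trailing blanks): cbab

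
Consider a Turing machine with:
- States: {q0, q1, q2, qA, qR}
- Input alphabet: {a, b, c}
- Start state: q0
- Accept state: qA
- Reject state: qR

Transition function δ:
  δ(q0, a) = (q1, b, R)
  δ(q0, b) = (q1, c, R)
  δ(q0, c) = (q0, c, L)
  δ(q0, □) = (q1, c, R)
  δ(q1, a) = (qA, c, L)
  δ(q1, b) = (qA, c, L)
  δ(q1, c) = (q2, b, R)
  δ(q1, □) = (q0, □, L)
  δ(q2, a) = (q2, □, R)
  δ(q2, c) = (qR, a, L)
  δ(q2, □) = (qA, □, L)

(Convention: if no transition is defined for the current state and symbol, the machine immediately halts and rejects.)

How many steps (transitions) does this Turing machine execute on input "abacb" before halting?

Execution trace:
Initial: [q0]abacb
Step 1: δ(q0, a) = (q1, b, R) → b[q1]bacb
Step 2: δ(q1, b) = (qA, c, L) → [qA]bcacb

The machine reaches the accept state qA and halts.

The machine executed 2 steps before halting.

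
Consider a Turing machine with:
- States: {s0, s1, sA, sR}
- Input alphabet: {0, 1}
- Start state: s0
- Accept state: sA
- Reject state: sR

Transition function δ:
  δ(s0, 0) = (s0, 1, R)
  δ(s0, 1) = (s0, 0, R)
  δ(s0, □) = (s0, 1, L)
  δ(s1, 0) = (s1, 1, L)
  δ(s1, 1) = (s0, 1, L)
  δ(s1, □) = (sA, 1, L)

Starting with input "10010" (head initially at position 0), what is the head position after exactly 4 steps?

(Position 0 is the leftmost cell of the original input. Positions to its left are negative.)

Execution trace (head position shown):
Step 0: [s0]10010  (head at position 0)
Step 1: move right → 0[s0]0010  (head at position 1)
Step 2: move right → 01[s0]010  (head at position 2)
Step 3: move right → 011[s0]10  (head at position 3)
Step 4: move right → 0110[s0]0  (head at position 4)

After 4 steps, the head is at position 4.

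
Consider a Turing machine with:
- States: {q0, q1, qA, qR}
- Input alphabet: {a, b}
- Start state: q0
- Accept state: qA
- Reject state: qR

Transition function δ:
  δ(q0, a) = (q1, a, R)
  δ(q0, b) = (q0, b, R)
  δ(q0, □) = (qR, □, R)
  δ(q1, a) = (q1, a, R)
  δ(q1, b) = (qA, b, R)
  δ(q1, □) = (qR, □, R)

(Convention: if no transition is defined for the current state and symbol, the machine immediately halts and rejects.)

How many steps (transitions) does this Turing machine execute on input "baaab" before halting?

Execution trace:
Initial: [q0]baaab
Step 1: δ(q0, b) = (q0, b, R) → b[q0]aaab
Step 2: δ(q0, a) = (q1, a, R) → ba[q1]aab
Step 3: δ(q1, a) = (q1, a, R) → baa[q1]ab
Step 4: δ(q1, a) = (q1, a, R) → baaa[q1]b
Step 5: δ(q1, b) = (qA, b, R) → baaab[qA]□

The machine reaches the accept state qA and halts.

The machine executed 5 steps before halting.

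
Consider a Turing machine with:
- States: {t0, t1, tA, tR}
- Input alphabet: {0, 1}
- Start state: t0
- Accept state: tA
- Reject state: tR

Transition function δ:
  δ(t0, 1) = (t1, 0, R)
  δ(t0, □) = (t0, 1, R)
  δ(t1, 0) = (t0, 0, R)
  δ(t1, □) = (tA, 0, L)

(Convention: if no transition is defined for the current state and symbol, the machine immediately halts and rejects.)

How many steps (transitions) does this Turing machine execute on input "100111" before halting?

Execution trace:
Initial: [t0]100111
Step 1: δ(t0, 1) = (t1, 0, R) → 0[t1]00111
Step 2: δ(t1, 0) = (t0, 0, R) → 00[t0]0111

No transition is defined for δ(t0, 0). By convention the machine halts and rejects.

The machine executed 2 steps before halting.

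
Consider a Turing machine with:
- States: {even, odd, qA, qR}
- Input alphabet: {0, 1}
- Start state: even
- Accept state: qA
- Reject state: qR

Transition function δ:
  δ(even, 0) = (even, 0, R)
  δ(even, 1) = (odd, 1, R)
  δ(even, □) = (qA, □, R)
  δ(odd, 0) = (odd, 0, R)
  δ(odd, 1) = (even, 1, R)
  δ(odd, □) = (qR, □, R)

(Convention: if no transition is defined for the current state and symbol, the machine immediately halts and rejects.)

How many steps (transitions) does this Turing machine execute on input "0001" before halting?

Execution trace:
Initial: [even]0001
Step 1: δ(even, 0) = (even, 0, R) → 0[even]001
Step 2: δ(even, 0) = (even, 0, R) → 00[even]01
Step 3: δ(even, 0) = (even, 0, R) → 000[even]1
Step 4: δ(even, 1) = (odd, 1, R) → 0001[odd]□
Step 5: δ(odd, □) = (qR, □, R) → 0001□[qR]□

The machine reaches the reject state qR and halts.

The machine executed 5 steps before halting.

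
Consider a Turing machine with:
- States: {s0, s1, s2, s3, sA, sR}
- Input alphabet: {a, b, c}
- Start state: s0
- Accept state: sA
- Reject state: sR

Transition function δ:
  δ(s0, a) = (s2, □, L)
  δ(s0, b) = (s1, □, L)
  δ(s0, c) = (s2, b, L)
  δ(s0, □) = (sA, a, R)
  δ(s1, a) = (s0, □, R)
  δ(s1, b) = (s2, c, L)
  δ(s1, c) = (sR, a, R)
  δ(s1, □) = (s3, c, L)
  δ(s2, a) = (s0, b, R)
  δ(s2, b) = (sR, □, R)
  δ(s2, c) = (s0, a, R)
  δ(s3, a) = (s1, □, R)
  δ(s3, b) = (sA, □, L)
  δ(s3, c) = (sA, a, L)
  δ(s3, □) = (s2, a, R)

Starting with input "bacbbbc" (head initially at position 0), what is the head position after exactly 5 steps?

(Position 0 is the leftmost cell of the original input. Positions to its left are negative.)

Execution trace (head position shown):
Step 0: [s0]bacbbbc  (head at position 0)
Step 1: move left → [s1]□□acbbbc  (head at position -1)
Step 2: move left → [s3]□c□acbbbc  (head at position -2)
Step 3: move right → a[s2]c□acbbbc  (head at position -1)
Step 4: move right → aa[s0]□acbbbc  (head at position 0)
Step 5: move right → aaa[sA]acbbbc  (head at position 1)

After 5 steps, the head is at position 1.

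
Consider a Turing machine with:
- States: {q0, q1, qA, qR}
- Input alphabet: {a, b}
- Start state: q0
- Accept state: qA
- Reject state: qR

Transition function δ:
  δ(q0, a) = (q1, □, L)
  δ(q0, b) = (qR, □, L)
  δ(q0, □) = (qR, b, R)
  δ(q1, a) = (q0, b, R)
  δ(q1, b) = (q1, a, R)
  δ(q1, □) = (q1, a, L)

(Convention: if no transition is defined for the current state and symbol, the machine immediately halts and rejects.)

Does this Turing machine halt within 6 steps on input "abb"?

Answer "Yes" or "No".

Execution trace:
Initial: [q0]abb
Step 1: δ(q0, a) = (q1, □, L) → [q1]□□bb
Step 2: δ(q1, □) = (q1, a, L) → [q1]□a□bb
Step 3: δ(q1, □) = (q1, a, L) → [q1]□aa□bb
Step 4: δ(q1, □) = (q1, a, L) → [q1]□aaa□bb
Step 5: δ(q1, □) = (q1, a, L) → [q1]□aaaa□bb
Step 6: δ(q1, □) = (q1, a, L) → [q1]□aaaaa□bb

The machine has not reached a halting state after 6 steps.
The machine did not halt within the 6-step bound.

Answer: No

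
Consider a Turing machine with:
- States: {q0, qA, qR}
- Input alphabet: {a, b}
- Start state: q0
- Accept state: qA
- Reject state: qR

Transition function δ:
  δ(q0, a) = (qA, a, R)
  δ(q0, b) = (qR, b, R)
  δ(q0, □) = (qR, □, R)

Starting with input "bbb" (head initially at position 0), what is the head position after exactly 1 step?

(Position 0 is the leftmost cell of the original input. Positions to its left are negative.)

Execution trace (head position shown):
Step 0: [q0]bbb  (head at position 0)
Step 1: move right → b[qR]bb  (head at position 1)

After 1 step, the head is at position 1.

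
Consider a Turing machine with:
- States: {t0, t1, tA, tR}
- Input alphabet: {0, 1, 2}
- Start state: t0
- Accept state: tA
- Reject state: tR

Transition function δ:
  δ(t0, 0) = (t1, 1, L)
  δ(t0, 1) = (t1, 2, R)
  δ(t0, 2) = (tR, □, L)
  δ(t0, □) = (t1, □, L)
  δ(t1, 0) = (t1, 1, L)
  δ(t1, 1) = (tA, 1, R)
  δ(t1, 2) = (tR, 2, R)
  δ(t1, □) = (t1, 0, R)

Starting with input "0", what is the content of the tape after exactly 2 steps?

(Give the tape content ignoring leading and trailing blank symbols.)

Execution trace:
Initial: [t0]0
Step 1: δ(t0, 0) = (t1, 1, L) → [t1]□1
Step 2: δ(t1, □) = (t1, 0, R) → 0[t1]1

After 2 steps, the tape (ignoring leading/trailing blanks) is: 01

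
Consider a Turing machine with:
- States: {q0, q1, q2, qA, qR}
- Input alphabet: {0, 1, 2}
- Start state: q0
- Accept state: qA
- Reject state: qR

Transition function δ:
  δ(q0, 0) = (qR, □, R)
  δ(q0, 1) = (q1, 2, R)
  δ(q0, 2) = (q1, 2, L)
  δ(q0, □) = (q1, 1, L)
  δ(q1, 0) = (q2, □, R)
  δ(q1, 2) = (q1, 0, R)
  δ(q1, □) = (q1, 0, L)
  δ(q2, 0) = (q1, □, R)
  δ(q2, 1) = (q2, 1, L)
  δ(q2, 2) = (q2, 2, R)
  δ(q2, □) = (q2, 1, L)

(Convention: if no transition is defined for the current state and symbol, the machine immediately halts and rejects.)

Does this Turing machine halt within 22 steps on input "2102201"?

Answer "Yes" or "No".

Execution trace:
Initial: [q0]2102201
Step 1: δ(q0, 2) = (q1, 2, L) → [q1]□2102201
Step 2: δ(q1, □) = (q1, 0, L) → [q1]□02102201
Step 3: δ(q1, □) = (q1, 0, L) → [q1]□002102201
Step 4: δ(q1, □) = (q1, 0, L) → [q1]□0002102201
Step 5: δ(q1, □) = (q1, 0, L) → [q1]□00002102201
Step 6: δ(q1, □) = (q1, 0, L) → [q1]□000002102201
Step 7: δ(q1, □) = (q1, 0, L) → [q1]□0000002102201
Step 8: δ(q1, □) = (q1, 0, L) → [q1]□00000002102201
Step 9: δ(q1, □) = (q1, 0, L) → [q1]□000000002102201
Step 10: δ(q1, □) = (q1, 0, L) → [q1]□0000000002102201
Step 11: δ(q1, □) = (q1, 0, L) → [q1]□00000000002102201
Step 12: δ(q1, □) = (q1, 0, L) → [q1]□000000000002102201
Step 13: δ(q1, □) = (q1, 0, L) → [q1]□0000000000002102201
Step 14: δ(q1, □) = (q1, 0, L) → [q1]□00000000000002102201
Step 15: δ(q1, □) = (q1, 0, L) → [q1]□000000000000002102201
Step 16: δ(q1, □) = (q1, 0, L) → [q1]□0000000000000002102201
Step 17: δ(q1, □) = (q1, 0, L) → [q1]□00000000000000002102201
Step 18: δ(q1, □) = (q1, 0, L) → [q1]□000000000000000002102201
Step 19: δ(q1, □) = (q1, 0, L) → [q1]□0000000000000000002102201
Step 20: δ(q1, □) = (q1, 0, L) → [q1]□00000000000000000002102201
Step 21: δ(q1, □) = (q1, 0, L) → [q1]□000000000000000000002102201
Step 22: δ(q1, □) = (q1, 0, L) → [q1]□0000000000000000000002102201

The machine has not reached a halting state after 22 steps.
The machine did not halt within the 22-step bound.

Answer: No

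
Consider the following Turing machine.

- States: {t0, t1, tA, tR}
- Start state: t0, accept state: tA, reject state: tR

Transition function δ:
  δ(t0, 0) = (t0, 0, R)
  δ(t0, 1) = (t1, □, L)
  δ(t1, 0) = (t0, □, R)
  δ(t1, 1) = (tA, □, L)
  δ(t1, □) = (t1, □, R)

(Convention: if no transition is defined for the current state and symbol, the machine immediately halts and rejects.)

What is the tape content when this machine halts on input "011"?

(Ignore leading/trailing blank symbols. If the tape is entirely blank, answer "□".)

Execution trace:
Initial: [t0]011
Step 1: δ(t0, 0) = (t0, 0, R) → 0[t0]11
Step 2: δ(t0, 1) = (t1, □, L) → [t1]0□1
Step 3: δ(t1, 0) = (t0, □, R) → □[t0]□1

No transition is defined for δ(t0, □). By convention the machine halts and rejects.

Final tape (ignoring leading/trailing blanks): 1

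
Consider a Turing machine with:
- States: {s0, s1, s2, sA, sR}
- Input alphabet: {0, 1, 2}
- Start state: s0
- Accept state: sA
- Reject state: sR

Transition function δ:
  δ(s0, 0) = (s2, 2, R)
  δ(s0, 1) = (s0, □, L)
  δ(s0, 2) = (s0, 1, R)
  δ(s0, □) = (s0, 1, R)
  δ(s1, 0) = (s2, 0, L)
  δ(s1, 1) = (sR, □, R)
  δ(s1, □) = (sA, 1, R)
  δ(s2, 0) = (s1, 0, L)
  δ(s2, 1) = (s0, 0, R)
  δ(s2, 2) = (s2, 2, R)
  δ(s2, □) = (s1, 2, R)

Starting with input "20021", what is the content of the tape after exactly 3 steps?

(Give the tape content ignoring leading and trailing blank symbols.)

Execution trace:
Initial: [s0]20021
Step 1: δ(s0, 2) = (s0, 1, R) → 1[s0]0021
Step 2: δ(s0, 0) = (s2, 2, R) → 12[s2]021
Step 3: δ(s2, 0) = (s1, 0, L) → 1[s1]2021

No transition is defined for δ(s1, 2). By convention the machine halts and rejects.

After 3 steps, the tape (ignoring leading/trailing blanks) is: 12021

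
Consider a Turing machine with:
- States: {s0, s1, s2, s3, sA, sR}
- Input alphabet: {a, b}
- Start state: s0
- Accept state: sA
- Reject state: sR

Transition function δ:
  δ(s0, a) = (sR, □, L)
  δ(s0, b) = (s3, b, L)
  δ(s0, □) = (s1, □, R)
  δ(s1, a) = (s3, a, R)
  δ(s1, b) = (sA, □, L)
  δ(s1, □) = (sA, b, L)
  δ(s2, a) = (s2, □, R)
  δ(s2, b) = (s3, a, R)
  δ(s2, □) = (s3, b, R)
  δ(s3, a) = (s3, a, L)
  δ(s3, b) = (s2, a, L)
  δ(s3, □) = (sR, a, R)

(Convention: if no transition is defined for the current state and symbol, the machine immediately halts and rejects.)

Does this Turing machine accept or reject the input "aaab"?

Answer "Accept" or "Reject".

Execution trace:
Initial: [s0]aaab
Step 1: δ(s0, a) = (sR, □, L) → [sR]□□aab

The machine reaches the reject state sR and halts.

Answer: Reject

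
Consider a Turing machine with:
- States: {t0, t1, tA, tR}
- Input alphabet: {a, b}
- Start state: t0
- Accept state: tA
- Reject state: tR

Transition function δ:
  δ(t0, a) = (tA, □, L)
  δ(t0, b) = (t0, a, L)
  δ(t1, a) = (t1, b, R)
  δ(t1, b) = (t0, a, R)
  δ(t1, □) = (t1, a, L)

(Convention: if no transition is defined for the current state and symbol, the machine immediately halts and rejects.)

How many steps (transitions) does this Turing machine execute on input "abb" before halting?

Execution trace:
Initial: [t0]abb
Step 1: δ(t0, a) = (tA, □, L) → [tA]□□bb

The machine reaches the accept state tA and halts.

The machine executed 1 step before halting.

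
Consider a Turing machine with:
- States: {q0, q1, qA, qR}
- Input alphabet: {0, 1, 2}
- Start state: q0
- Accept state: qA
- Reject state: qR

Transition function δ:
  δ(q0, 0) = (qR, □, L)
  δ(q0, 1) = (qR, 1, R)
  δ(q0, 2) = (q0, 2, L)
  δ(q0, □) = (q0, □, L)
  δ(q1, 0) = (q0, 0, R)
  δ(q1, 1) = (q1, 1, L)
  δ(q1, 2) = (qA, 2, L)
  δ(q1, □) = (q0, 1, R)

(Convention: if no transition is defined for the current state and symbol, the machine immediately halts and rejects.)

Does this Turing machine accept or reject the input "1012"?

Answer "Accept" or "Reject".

Execution trace:
Initial: [q0]1012
Step 1: δ(q0, 1) = (qR, 1, R) → 1[qR]012

The machine reaches the reject state qR and halts.

Answer: Reject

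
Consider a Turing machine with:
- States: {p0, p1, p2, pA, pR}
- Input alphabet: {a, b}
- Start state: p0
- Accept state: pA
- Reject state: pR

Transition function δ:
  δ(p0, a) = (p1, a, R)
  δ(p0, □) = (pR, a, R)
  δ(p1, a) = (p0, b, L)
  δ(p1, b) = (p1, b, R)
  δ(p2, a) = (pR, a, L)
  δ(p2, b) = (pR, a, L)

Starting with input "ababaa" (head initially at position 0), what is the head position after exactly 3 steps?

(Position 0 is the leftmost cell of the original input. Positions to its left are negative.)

Execution trace (head position shown):
Step 0: [p0]ababaa  (head at position 0)
Step 1: move right → a[p1]babaa  (head at position 1)
Step 2: move right → ab[p1]abaa  (head at position 2)
Step 3: move left → a[p0]bbbaa  (head at position 1)

After 3 steps, the head is at position 1.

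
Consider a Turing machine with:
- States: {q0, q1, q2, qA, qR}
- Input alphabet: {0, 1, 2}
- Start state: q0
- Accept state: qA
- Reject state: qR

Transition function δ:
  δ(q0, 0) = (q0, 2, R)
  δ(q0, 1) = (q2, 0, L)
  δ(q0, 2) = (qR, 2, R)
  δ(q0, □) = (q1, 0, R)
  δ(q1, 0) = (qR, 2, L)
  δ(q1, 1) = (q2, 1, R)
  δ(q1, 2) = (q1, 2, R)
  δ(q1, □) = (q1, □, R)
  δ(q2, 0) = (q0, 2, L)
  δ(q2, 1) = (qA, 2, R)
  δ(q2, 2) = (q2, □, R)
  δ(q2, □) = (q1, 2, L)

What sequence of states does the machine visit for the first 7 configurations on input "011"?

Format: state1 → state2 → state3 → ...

Execution trace:
Initial: [q0]011
Step 1: δ(q0, 0) = (q0, 2, R) → 2[q0]11
Step 2: δ(q0, 1) = (q2, 0, L) → [q2]201
Step 3: δ(q2, 2) = (q2, □, R) → □[q2]01
Step 4: δ(q2, 0) = (q0, 2, L) → [q0]□21
Step 5: δ(q0, □) = (q1, 0, R) → 0[q1]21
Step 6: δ(q1, 2) = (q1, 2, R) → 02[q1]1

State sequence: q0 → q0 → q2 → q2 → q0 → q1 → q1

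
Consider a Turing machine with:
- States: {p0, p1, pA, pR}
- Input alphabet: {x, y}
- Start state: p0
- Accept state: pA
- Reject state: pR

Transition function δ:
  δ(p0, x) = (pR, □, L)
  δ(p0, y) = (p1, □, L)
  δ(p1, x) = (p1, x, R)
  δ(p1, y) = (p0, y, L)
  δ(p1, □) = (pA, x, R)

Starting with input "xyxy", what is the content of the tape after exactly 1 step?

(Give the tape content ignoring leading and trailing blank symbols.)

Execution trace:
Initial: [p0]xyxy
Step 1: δ(p0, x) = (pR, □, L) → [pR]□□yxy

The machine reaches the reject state pR and halts.

After 1 step, the tape (ignoring leading/trailing blanks) is: yxy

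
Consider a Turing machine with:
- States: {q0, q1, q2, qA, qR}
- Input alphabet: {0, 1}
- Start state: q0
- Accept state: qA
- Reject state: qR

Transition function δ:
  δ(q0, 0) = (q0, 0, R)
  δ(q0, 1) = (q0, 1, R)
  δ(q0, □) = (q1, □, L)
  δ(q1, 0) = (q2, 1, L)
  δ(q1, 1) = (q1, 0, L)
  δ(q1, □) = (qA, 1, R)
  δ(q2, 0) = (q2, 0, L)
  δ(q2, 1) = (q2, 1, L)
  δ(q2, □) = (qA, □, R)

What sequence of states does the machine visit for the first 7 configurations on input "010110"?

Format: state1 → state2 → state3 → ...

Execution trace:
Initial: [q0]010110
Step 1: δ(q0, 0) = (q0, 0, R) → 0[q0]10110
Step 2: δ(q0, 1) = (q0, 1, R) → 01[q0]0110
Step 3: δ(q0, 0) = (q0, 0, R) → 010[q0]110
Step 4: δ(q0, 1) = (q0, 1, R) → 0101[q0]10
Step 5: δ(q0, 1) = (q0, 1, R) → 01011[q0]0
Step 6: δ(q0, 0) = (q0, 0, R) → 010110[q0]□

State sequence: q0 → q0 → q0 → q0 → q0 → q0 → q0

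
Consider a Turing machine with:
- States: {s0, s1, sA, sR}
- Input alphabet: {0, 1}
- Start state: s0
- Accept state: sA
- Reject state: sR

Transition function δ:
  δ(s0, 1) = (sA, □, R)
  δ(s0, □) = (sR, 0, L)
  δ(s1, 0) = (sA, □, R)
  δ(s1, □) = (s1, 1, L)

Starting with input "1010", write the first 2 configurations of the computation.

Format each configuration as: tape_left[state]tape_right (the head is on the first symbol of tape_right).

Transitions applied:
Step 1: δ(s0, 1) = (sA, □, R)

The first 2 configurations are:
[s0]1010 ⊢ □[sA]010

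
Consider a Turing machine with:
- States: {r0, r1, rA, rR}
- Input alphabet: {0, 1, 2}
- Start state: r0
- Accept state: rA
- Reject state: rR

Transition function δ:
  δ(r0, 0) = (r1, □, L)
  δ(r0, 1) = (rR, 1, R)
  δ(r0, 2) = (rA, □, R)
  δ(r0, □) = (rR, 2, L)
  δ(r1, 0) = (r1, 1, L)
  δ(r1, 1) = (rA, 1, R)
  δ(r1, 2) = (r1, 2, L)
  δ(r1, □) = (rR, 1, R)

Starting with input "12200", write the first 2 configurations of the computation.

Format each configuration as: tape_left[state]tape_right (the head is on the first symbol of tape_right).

Transitions applied:
Step 1: δ(r0, 1) = (rR, 1, R)

The first 2 configurations are:
[r0]12200 ⊢ 1[rR]2200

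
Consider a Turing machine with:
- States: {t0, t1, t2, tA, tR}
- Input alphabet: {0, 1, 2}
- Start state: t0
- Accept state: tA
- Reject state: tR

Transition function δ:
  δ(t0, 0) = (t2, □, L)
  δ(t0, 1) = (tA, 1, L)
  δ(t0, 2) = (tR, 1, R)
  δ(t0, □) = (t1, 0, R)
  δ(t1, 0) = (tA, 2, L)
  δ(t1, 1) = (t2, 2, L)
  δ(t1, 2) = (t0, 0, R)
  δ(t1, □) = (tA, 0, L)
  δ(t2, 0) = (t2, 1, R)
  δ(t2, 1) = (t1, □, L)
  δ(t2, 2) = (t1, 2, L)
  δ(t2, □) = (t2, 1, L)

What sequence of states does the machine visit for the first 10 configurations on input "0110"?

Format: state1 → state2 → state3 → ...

Execution trace:
Initial: [t0]0110
Step 1: δ(t0, 0) = (t2, □, L) → [t2]□□110
Step 2: δ(t2, □) = (t2, 1, L) → [t2]□1□110
Step 3: δ(t2, □) = (t2, 1, L) → [t2]□11□110
Step 4: δ(t2, □) = (t2, 1, L) → [t2]□111□110
Step 5: δ(t2, □) = (t2, 1, L) → [t2]□1111□110
Step 6: δ(t2, □) = (t2, 1, L) → [t2]□11111□110
Step 7: δ(t2, □) = (t2, 1, L) → [t2]□111111□110
Step 8: δ(t2, □) = (t2, 1, L) → [t2]□1111111□110
Step 9: δ(t2, □) = (t2, 1, L) → [t2]□11111111□110

State sequence: t0 → t2 → t2 → t2 → t2 → t2 → t2 → t2 → t2 → t2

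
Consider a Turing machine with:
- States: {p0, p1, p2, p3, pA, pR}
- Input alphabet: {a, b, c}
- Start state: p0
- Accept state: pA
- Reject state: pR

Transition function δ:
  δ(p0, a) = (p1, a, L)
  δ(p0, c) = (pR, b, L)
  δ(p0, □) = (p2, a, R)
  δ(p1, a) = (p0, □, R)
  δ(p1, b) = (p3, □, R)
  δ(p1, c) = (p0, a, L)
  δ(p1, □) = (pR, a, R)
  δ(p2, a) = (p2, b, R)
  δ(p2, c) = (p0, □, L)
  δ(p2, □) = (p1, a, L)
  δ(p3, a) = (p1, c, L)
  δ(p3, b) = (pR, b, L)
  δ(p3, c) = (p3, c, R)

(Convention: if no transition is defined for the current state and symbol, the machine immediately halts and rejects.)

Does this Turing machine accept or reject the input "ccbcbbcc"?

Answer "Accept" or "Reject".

Execution trace:
Initial: [p0]ccbcbbcc
Step 1: δ(p0, c) = (pR, b, L) → [pR]□bcbcbbcc

The machine reaches the reject state pR and halts.

Answer: Reject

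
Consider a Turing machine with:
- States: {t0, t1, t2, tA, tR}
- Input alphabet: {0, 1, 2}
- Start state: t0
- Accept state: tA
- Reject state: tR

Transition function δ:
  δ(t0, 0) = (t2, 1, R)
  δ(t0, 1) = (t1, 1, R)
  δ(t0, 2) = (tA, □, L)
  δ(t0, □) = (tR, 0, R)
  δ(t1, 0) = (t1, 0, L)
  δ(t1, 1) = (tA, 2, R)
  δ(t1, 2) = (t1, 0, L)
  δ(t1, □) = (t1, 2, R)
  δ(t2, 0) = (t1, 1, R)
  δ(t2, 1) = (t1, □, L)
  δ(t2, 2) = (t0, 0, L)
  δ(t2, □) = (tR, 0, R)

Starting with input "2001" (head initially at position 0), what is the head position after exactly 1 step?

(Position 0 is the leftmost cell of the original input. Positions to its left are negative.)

Execution trace (head position shown):
Step 0: [t0]2001  (head at position 0)
Step 1: move left → [tA]□□001  (head at position -1)

After 1 step, the head is at position -1.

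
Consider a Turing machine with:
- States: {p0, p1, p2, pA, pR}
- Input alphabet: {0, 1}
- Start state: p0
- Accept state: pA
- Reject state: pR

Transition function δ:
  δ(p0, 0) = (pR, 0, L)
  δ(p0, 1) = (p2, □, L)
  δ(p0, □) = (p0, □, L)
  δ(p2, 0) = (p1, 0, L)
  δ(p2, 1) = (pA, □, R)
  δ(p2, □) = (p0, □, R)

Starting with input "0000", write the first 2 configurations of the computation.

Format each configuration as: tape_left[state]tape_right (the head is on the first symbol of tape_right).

Transitions applied:
Step 1: δ(p0, 0) = (pR, 0, L)

The first 2 configurations are:
[p0]0000 ⊢ [pR]□0000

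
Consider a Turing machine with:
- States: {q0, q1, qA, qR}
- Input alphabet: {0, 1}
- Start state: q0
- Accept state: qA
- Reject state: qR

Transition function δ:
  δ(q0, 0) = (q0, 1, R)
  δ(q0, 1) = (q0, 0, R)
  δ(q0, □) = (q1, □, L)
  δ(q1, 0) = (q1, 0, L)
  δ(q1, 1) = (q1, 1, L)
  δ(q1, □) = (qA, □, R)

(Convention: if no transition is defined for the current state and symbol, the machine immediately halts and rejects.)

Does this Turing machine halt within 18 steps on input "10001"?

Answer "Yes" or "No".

Execution trace:
Initial: [q0]10001
Step 1: δ(q0, 1) = (q0, 0, R) → 0[q0]0001
Step 2: δ(q0, 0) = (q0, 1, R) → 01[q0]001
Step 3: δ(q0, 0) = (q0, 1, R) → 011[q0]01
Step 4: δ(q0, 0) = (q0, 1, R) → 0111[q0]1
Step 5: δ(q0, 1) = (q0, 0, R) → 01110[q0]□
Step 6: δ(q0, □) = (q1, □, L) → 0111[q1]0□
Step 7: δ(q1, 0) = (q1, 0, L) → 011[q1]10□
Step 8: δ(q1, 1) = (q1, 1, L) → 01[q1]110□
Step 9: δ(q1, 1) = (q1, 1, L) → 0[q1]1110□
Step 10: δ(q1, 1) = (q1, 1, L) → [q1]01110□
Step 11: δ(q1, 0) = (q1, 0, L) → [q1]□01110□
Step 12: δ(q1, □) = (qA, □, R) → □[qA]01110□

The machine reaches the accept state qA and halts.
The machine halted after 12 steps (within the 18-step bound).

Answer: Yes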